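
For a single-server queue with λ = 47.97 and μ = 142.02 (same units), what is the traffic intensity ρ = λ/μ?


ρ = λ/μ = 47.97/142.02 = 0.3378

Final: 0.3378


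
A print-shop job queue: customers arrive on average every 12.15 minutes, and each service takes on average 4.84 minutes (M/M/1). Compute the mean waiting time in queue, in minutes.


λ = 60/12.15 = 4.9383 /hr
μ = 60/4.84 = 12.3967 /hr
ρ = λ/μ = 4.9383/12.3967 = 0.3984
Wq = ρ/(μ−λ) = 0.3984/(12.3967−4.9383) = 0.05341 hr
In minutes: 0.05341·60 = 3.205 min

Final: 3.205 min


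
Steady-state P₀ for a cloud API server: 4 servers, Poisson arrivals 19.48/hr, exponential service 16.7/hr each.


a = λ/μ = 19.48/16.7 = 1.1665; ρ = a/c = 0.2916
Σ_{k=0}^{3} a^k/k! (terms k=0..3) = 1.00000 + 1.16647 + 0.68032 + 0.26452 = 3.11131
Tail: a^4/(4!(1−ρ)) = 1.85136/(24·0.7084) = 0.10890
P₀ = 1/(3.11131 + 0.10890) = 1/3.22021 = 0.310539

Final: 0.310539


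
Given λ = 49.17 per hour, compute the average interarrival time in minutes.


Mean interarrival time = 1/λ = 1/49.17 hour = 0.02034 hour
In minutes: 0.02034 × 60 = 1.2203 min

Final: 1.2203 min


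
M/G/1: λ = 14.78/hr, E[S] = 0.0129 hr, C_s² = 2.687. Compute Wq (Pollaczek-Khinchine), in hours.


ρ = λ·E[S] = 14.78·0.0129 = 0.1907
E[S²] = E[S]²(1+C_s²) = 0.0129²·(1+2.687) = 0.0006136
Wq = λ·E[S²]/(2(1−ρ)) = 14.78·0.0006136/(2·0.8093) = 0.005602 hr

Final: 0.005602 hr


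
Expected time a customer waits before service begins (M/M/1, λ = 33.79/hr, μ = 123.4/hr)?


ρ = 33.79/123.4 = 0.2738
Wq = ρ/(μ−λ) = 0.2738/(123.4 − 33.79) = 0.2738/89.61 = 0.003056 hr

Final: 0.003056 hr


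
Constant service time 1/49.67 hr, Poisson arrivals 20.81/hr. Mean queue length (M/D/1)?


ρ = 20.81/49.67 = 0.4190
M/D/1: Lq = ρ²/(2(1−ρ)) = 0.1755/(2·0.5810) = 0.15105

Final: 0.15105


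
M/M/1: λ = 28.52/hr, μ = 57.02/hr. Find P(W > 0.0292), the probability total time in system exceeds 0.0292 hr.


W ~ Exponential(μ−λ) for M/M/1.
μ − λ = 57.02 − 28.52 = 28.5000
P(W > t) = e^{−(μ−λ)t} = e^{−0.8322} = 0.435091

Final: 0.435091


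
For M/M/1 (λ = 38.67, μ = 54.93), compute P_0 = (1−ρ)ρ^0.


ρ = 38.67/54.93 = 0.7040
P_n = (1−ρ)·ρ^n = (1 − 0.7040)·0.7040^0 = 0.2960·1.000000 = 0.296013

Final: 0.296013


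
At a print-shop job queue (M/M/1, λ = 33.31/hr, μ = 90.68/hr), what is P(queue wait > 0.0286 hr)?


ρ = 33.31/90.68 = 0.3673
P(Wq > t) = ρ·e^{−(μ−λ)t} = 0.3673·e^{−1.6408}
= 0.3673·0.193828 = 0.071200

Final: 0.071200


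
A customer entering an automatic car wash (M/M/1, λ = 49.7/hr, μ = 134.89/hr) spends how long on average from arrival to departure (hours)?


W = 1/(μ−λ) = 1/(134.89 − 49.7) = 1/85.19 = 0.01174 hr

Final: 0.01174 hr


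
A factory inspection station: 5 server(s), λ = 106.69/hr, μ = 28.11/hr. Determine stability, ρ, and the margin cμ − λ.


Total capacity cμ = 5·28.11 = 140.55/hr
ρ = λ/(cμ) = 106.69/140.55 = 0.7591
Stable ⇔ ρ < 1: YES
Spare capacity = cμ − λ = 140.55 − 106.69 = 33.86/hr

Final: ρ = 0.7591; stable; margin = 33.86/hr


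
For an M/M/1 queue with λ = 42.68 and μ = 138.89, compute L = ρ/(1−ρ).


ρ = λ/μ = 42.68/138.89 = 0.3073
L = ρ/(1−ρ) = 0.3073/(1 − 0.3073) = 0.3073/0.6927 = 0.4436

Final: 0.4436


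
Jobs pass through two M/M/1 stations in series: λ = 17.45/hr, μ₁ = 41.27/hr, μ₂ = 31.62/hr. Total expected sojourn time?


Each node sees arrival rate λ = 17.45/hr (tandem ⇒ throughput preserved).
W₁ = 1/(μ₁−λ) = 1/(41.27−17.45) = 0.04198 hr
W₂ = 1/(μ₂−λ) = 1/(31.62−17.45) = 0.07057 hr
W_total = W₁ + W₂ = 0.04198 + 0.07057 = 0.11255 hr

Final: 0.11255 hr


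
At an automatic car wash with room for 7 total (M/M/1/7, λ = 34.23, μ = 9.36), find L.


ρ = 34.23/9.36 = 3.6571
L = ρ[1 − (K+1)ρ^K + Kρ^(K+1)] / [(1−ρ)(1−ρ^(K+1))]
Numerator: 3.6571·(1 − 8·8748.172797 + 7·31992.516544) = 563051.440195
Denominator: (-2.6571)·(-31991.516544) = 85003.100047
L = 563051.440195/85003.100047 = 6.6239

Final: 6.6239


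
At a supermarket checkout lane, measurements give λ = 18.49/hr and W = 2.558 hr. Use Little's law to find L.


L = λW = 18.49·2.558 = 47.2974

Final: 47.2974


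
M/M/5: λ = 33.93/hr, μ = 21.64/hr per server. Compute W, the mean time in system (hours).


a = 1.5679; ρ = 0.3136; P₀ = 0.208054
Lq = P₀·a^c·ρ/(c!(1−ρ)²) = 0.01093
Wq = Lq/λ = 0.01093/33.93 = 0.0003223 hr
W = Wq + 1/μ = 0.0003223 + 0.04621 = 0.04653 hr

Final: 0.04653 hr


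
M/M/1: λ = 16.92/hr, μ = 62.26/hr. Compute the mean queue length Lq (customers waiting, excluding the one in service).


ρ = 16.92/62.26 = 0.2718
Lq = ρ²/(1−ρ) = 0.07386/0.7282 = 0.1014

Final: 0.1014


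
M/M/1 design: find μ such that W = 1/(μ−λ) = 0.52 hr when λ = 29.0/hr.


W = 1/(μ−λ) ⇒ μ − λ = 1/W = 1/0.52 = 1.9231
μ = λ + 1/W = 29.0 + 1.9231 = 30.9231 per hr

Final: 30.9231 /hr


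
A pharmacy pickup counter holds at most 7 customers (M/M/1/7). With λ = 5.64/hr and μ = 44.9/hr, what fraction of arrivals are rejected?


ρ = λ/μ = 5.64/44.9 = 0.1256
P_K = (1−ρ)ρ^K/(1−ρ^(K+1)) = (0.8744·0.0000004934)/(1 − 0.00000006198)
= 0.0000004315/1.000000 = 0.0000004315

Final: 0.0000004315


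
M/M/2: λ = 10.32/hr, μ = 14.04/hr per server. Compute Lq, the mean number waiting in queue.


a = λ/μ = 0.7350; ρ = a/2 = 0.3675
P₀ = 0.462500
Lq = P₀·a^c·ρ / (c!·(1−ρ)²) = 0.462500·0.54029·0.3675/(2·0.40003)
= 0.11479

Final: 0.11479


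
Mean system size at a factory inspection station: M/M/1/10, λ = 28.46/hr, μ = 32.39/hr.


ρ = 28.46/32.39 = 0.8787
L = ρ[1 − (K+1)ρ^K + Kρ^(K+1)] / [(1−ρ)(1−ρ^(K+1))]
Numerator: 0.8787·(1 − 11·0.274309 + 10·0.241026) = 0.345195
Denominator: (0.1213)·(0.758974) = 0.092089
L = 0.345195/0.092089 = 3.7485

Final: 3.7485


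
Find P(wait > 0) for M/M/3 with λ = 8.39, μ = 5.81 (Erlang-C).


a = λ/μ = 1.4441; ρ = a/3 = 0.4814
P₀ = 0.224497 (from M/M/c formula)
C(c,a) = [a^c/(c!(1−ρ))]·P₀ = [3.01132/(6·0.5186)]·0.224497
= 0.96769·0.224497 = 0.217243

Final: 0.217243


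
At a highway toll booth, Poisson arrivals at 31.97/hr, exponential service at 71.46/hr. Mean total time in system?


W = 1/(μ−λ) = 1/(71.46 − 31.97) = 1/39.49 = 0.02532 hr

Final: 0.02532 hr


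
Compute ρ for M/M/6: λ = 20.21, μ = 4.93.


ρ = λ/(cμ) = 20.21/(6·4.93) = 20.21/29.58 = 0.6832

Final: 0.6832


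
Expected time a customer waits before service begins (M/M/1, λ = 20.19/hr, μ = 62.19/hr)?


ρ = 20.19/62.19 = 0.3247
Wq = ρ/(μ−λ) = 0.3247/(62.19 − 20.19) = 0.3247/42.00 = 0.007730 hr

Final: 0.007730 hr


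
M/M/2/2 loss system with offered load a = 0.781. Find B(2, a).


B(c,a) = (a^c/c!) / Σ_{k=0}^{c} a^k/k!
a^2/2! = 0.304981
Σ terms (k=0..2): 1.00000 + 0.78100 + 0.30498 = 2.085981
B = 0.304981/2.085981 = 0.146205

Final: 0.146205


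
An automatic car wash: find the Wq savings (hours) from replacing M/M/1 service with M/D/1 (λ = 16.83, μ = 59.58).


ρ = 16.83/59.58 = 0.2825
Wq(M/M/1) = ρ/(μ−λ) = 0.2825/42.75 = 0.006608 hr
Wq(M/D/1) = ρ/(2(μ−λ)) = 0.003304 hr
Savings = 0.006608 − 0.003304 = 0.003304 hr

Final: 0.003304 hr


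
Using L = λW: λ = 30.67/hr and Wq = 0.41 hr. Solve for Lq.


Lq = λWq = 30.67·0.41 = 12.5747

Final: 12.5747


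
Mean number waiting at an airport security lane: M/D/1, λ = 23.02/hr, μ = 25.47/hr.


ρ = 23.02/25.47 = 0.9038
M/D/1: Lq = ρ²/(2(1−ρ)) = 0.8169/(2·0.09619) = 4.24605

Final: 4.24605


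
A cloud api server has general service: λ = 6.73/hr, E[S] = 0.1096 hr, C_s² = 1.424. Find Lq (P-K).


ρ = λ·E[S] = 6.73·0.1096 = 0.7376
Lq = ρ²(1+C_s²)/(2(1−ρ)) = 0.5441·(1+1.424)/(2·0.2624)
= 0.5441·2.4240/0.5248 = 2.51306

Final: 2.51306


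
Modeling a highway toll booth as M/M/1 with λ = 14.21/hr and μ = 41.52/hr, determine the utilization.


ρ = λ/μ = 14.21/41.52 = 0.3422

Final: 0.3422


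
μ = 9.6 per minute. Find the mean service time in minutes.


Mean service time = 1/μ = 1/9.6 minute = 0.10417 minute
In minutes: 0.10417 × 1 = 0.1042 min

Final: 0.1042 min


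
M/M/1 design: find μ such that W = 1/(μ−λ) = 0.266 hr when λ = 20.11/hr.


W = 1/(μ−λ) ⇒ μ − λ = 1/W = 1/0.266 = 3.7594
μ = λ + 1/W = 20.11 + 3.7594 = 23.8694 per hr

Final: 23.8694 /hr


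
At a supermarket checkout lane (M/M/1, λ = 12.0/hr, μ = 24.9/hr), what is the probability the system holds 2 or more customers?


ρ = 12.0/24.9 = 0.4819
P(N ≥ n) = ρ^n = 0.4819^2 = 0.232254

Final: 0.232254


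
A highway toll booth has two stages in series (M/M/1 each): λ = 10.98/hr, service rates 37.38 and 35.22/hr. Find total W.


Each node sees arrival rate λ = 10.98/hr (tandem ⇒ throughput preserved).
W₁ = 1/(μ₁−λ) = 1/(37.38−10.98) = 0.03788 hr
W₂ = 1/(μ₂−λ) = 1/(35.22−10.98) = 0.04125 hr
W_total = W₁ + W₂ = 0.03788 + 0.04125 = 0.07913 hr

Final: 0.07913 hr


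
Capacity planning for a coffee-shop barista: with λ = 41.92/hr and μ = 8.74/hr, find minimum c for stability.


Stability requires cμ > λ ⇔ c > λ/μ.
λ/μ = 41.92/8.74 = 4.7963
Minimum integer c = ⌊4.7963⌋ + 1 = 5
Check: 5·8.74 = 43.70 > 41.92, while 4·8.74 = 34.96 ≤ 41.92

Final: 5 servers


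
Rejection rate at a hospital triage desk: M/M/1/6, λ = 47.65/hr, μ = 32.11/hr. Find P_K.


ρ = λ/μ = 47.65/32.11 = 1.4840
P_K = (1−ρ)ρ^K/(1−ρ^(K+1)) = (-0.4840·10.679123)/(1 − 15.847406)
= -5.168283/-14.847406 = 0.348093

Final: 0.348093


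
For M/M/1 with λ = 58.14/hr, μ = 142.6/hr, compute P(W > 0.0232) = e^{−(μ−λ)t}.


W ~ Exponential(μ−λ) for M/M/1.
μ − λ = 142.6 − 58.14 = 84.4600
P(W > t) = e^{−(μ−λ)t} = e^{−1.9595} = 0.140933

Final: 0.140933


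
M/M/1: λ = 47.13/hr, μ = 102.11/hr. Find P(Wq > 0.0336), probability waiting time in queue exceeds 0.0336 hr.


ρ = 47.13/102.11 = 0.4616
P(Wq > t) = ρ·e^{−(μ−λ)t} = 0.4616·e^{−1.8473}
= 0.4616·0.157658 = 0.072769

Final: 0.072769


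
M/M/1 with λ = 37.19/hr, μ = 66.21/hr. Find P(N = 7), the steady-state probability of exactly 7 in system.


ρ = 37.19/66.21 = 0.5617
P_n = (1−ρ)·ρ^n = (1 − 0.5617)·0.5617^7 = 0.4383·0.017641 = 0.007732

Final: 0.007732


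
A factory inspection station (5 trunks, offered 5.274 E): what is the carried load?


B(5,5.274) = 0.306692 (Erlang-B)
Carried load = a(1 − B) = 5.274·(1 − 0.306692) = 5.274·0.693308 = 3.6565 E

Final: 3.6565 Erlangs


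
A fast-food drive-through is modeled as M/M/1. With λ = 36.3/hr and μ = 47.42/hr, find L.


ρ = λ/μ = 36.3/47.42 = 0.7655
L = ρ/(1−ρ) = 0.7655/(1 − 0.7655) = 0.7655/0.2345 = 3.2644

Final: 3.2644


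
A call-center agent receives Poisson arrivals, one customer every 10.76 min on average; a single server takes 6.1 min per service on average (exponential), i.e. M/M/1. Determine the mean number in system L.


λ = 60/10.76 = 5.5762 /hr
μ = 60/6.1 = 9.8361 /hr
ρ = λ/μ = 5.5762/9.8361 = 0.5669
L = ρ/(1−ρ) = 0.5669/0.4331 = 1.3090

Final: 1.3090


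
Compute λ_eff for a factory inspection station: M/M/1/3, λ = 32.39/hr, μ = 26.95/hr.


ρ = 1.2019; P_K = (1−ρ)ρ^3/(1−ρ^4) = 0.322541
λ_eff = λ(1 − P_K) = 32.39·(1 − 0.322541) = 32.39·0.677459 = 21.9429 /hr

Final: 21.9429 /hr


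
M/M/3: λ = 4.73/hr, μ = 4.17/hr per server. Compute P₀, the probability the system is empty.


a = λ/μ = 4.73/4.17 = 1.1343; ρ = a/c = 0.3781
Σ_{k=0}^{2} a^k/k! (terms k=0..2) = 1.00000 + 1.13429 + 0.64331 = 2.77760
Tail: a^3/(3!(1−ρ)) = 1.45940/(6·0.6219) = 0.39111
P₀ = 1/(2.77760 + 0.39111) = 1/3.16871 = 0.315585

Final: 0.315585


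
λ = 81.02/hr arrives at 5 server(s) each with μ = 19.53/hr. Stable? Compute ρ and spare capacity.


Total capacity cμ = 5·19.53 = 97.65/hr
ρ = λ/(cμ) = 81.02/97.65 = 0.8297
Stable ⇔ ρ < 1: YES
Spare capacity = cμ − λ = 97.65 − 81.02 = 16.63/hr

Final: ρ = 0.8297; stable; margin = 16.63/hr


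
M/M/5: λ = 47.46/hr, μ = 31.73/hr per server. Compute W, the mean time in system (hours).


a = 1.4957; ρ = 0.2991; P₀ = 0.223730
Lq = P₀·a^c·ρ/(c!(1−ρ)²) = 0.008501
Wq = Lq/λ = 0.008501/47.46 = 0.0001791 hr
W = Wq + 1/μ = 0.0001791 + 0.03152 = 0.03170 hr

Final: 0.03170 hr


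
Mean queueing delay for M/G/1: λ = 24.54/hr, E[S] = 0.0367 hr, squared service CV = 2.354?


ρ = λ·E[S] = 24.54·0.0367 = 0.9006
E[S²] = E[S]²(1+C_s²) = 0.0367²·(1+2.354) = 0.004517
Wq = λ·E[S²]/(2(1−ρ)) = 24.54·0.004517/(2·0.09938) = 0.55774 hr

Final: 0.55774 hr


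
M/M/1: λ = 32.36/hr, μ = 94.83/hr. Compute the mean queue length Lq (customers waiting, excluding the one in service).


ρ = 32.36/94.83 = 0.3412
Lq = ρ²/(1−ρ) = 0.1164/0.6588 = 0.1768

Final: 0.1768


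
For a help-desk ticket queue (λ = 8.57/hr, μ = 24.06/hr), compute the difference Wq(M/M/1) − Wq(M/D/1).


ρ = 8.57/24.06 = 0.3562
Wq(M/M/1) = ρ/(μ−λ) = 0.3562/15.49 = 0.02300 hr
Wq(M/D/1) = ρ/(2(μ−λ)) = 0.01150 hr
Savings = 0.02300 − 0.01150 = 0.01150 hr

Final: 0.01150 hr


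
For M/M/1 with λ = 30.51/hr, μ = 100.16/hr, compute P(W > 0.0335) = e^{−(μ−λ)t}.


W ~ Exponential(μ−λ) for M/M/1.
μ − λ = 100.16 − 30.51 = 69.6500
P(W > t) = e^{−(μ−λ)t} = e^{−2.3333} = 0.096978

Final: 0.096978


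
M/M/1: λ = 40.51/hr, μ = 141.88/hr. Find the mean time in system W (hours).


W = 1/(μ−λ) = 1/(141.88 − 40.51) = 1/101.37 = 0.009865 hr

Final: 0.009865 hr


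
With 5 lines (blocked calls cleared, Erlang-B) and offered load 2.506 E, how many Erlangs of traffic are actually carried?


B(5,2.506) = 0.070179 (Erlang-B)
Carried load = a(1 − B) = 2.506·(1 − 0.070179) = 2.506·0.929821 = 2.3301 E

Final: 2.3301 Erlangs


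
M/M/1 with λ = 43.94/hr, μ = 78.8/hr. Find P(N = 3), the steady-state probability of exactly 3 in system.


ρ = 43.94/78.8 = 0.5576
P_n = (1−ρ)·ρ^n = (1 − 0.5576)·0.5576^3 = 0.4424·0.173381 = 0.076701

Final: 0.076701


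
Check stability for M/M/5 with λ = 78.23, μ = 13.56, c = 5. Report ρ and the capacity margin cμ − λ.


Total capacity cμ = 5·13.56 = 67.80/hr
ρ = λ/(cμ) = 78.23/67.80 = 1.1538
Stable ⇔ ρ < 1: NO
Spare capacity = cμ − λ = 67.80 − 78.23 = -10.43/hr

Final: ρ = 1.1538; unstable; margin = -10.43/hr


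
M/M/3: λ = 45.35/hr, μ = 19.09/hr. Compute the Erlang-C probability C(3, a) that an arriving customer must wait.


a = λ/μ = 2.3756; ρ = a/3 = 0.7919
P₀ = 0.059058 (from M/M/c formula)
C(c,a) = [a^c/(c!(1−ρ))]·P₀ = [13.40646/(6·0.2081)]·0.059058
= 10.73529·0.059058 = 0.634002

Final: 0.634002


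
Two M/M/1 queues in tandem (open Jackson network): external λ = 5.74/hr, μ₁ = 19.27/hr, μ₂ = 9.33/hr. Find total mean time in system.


Each node sees arrival rate λ = 5.74/hr (tandem ⇒ throughput preserved).
W₁ = 1/(μ₁−λ) = 1/(19.27−5.74) = 0.07391 hr
W₂ = 1/(μ₂−λ) = 1/(9.33−5.74) = 0.27855 hr
W_total = W₁ + W₂ = 0.07391 + 0.27855 = 0.35246 hr

Final: 0.35246 hr


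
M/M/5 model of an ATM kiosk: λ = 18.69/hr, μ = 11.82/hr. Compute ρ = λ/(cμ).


ρ = λ/(cμ) = 18.69/(5·11.82) = 18.69/59.10 = 0.3162

Final: 0.3162


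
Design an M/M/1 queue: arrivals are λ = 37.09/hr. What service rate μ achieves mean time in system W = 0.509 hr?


W = 1/(μ−λ) ⇒ μ − λ = 1/W = 1/0.509 = 1.9646
μ = λ + 1/W = 37.09 + 1.9646 = 39.0546 per hr

Final: 39.0546 /hr


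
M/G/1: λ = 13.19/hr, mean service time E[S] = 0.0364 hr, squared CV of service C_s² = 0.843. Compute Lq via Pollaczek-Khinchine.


ρ = λ·E[S] = 13.19·0.0364 = 0.4801
Lq = ρ²(1+C_s²)/(2(1−ρ)) = 0.2305·(1+0.843)/(2·0.5199)
= 0.2305·1.8430/1.0398 = 0.40858

Final: 0.40858


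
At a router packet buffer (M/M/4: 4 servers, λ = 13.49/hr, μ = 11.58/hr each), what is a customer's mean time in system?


a = 1.1649; ρ = 0.2912; P₀ = 0.311019
Lq = P₀·a^c·ρ/(c!(1−ρ)²) = 0.01384
Wq = Lq/λ = 0.01384/13.49 = 0.001026 hr
W = Wq + 1/μ = 0.001026 + 0.08636 = 0.08738 hr

Final: 0.08738 hr


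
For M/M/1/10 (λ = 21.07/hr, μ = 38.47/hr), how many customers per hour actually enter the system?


ρ = 0.5477; P_K = (1−ρ)ρ^10/(1−ρ^11) = 0.001100
λ_eff = λ(1 − P_K) = 21.07·(1 − 0.001100) = 21.07·0.998900 = 21.0468 /hr

Final: 21.0468 /hr


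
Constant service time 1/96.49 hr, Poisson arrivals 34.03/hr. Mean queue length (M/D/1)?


ρ = 34.03/96.49 = 0.3527
M/D/1: Lq = ρ²/(2(1−ρ)) = 0.1244/(2·0.6473) = 0.09607

Final: 0.09607


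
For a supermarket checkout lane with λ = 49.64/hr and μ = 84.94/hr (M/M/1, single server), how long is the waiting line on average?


ρ = 49.64/84.94 = 0.5844
Lq = ρ²/(1−ρ) = 0.3415/0.4156 = 0.8218

Final: 0.8218


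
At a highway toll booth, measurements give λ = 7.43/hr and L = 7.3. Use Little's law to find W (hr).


W = L/λ = 7.3/7.43 = 0.9825 hr

Final: 0.9825 hr


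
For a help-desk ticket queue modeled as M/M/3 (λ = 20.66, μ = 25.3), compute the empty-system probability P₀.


a = λ/μ = 20.66/25.3 = 0.8166; ρ = a/c = 0.2722
Σ_{k=0}^{2} a^k/k! (terms k=0..2) = 1.00000 + 0.81660 + 0.33342 = 2.15002
Tail: a^3/(3!(1−ρ)) = 0.54454/(6·0.7278) = 0.12470
P₀ = 1/(2.15002 + 0.12470) = 1/2.27472 = 0.439615

Final: 0.439615


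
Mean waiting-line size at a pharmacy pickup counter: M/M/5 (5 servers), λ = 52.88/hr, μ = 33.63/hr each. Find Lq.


a = λ/μ = 1.5724; ρ = a/5 = 0.3145
P₀ = 0.207119
Lq = P₀·a^c·ρ / (c!·(1−ρ)²) = 0.207119·9.61220·0.3145/(120·0.46994)
= 0.01110

Final: 0.01110


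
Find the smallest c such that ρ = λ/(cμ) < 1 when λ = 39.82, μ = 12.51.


Stability requires cμ > λ ⇔ c > λ/μ.
λ/μ = 39.82/12.51 = 3.1831
Minimum integer c = ⌊3.1831⌋ + 1 = 4
Check: 4·12.51 = 50.04 > 39.82, while 3·12.51 = 37.53 ≤ 39.82

Final: 4 servers


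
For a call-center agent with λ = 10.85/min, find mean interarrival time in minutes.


Mean interarrival time = 1/λ = 1/10.85 minute = 0.09217 minute
In minutes: 0.09217 × 1 = 0.09217 min

Final: 0.09217 min


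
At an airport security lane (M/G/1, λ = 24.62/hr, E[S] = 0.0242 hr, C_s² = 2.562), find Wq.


ρ = λ·E[S] = 24.62·0.0242 = 0.5958
E[S²] = E[S]²(1+C_s²) = 0.0242²·(1+2.562) = 0.002086
Wq = λ·E[S²]/(2(1−ρ)) = 24.62·0.002086/(2·0.4042) = 0.06353 hr

Final: 0.06353 hr


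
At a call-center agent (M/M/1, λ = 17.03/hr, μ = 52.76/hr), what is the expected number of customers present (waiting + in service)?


ρ = λ/μ = 17.03/52.76 = 0.3228
L = ρ/(1−ρ) = 0.3228/(1 − 0.3228) = 0.3228/0.6772 = 0.4766

Final: 0.4766


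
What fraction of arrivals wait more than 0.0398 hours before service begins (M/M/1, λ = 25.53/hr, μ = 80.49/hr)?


ρ = 25.53/80.49 = 0.3172
P(Wq > t) = ρ·e^{−(μ−λ)t} = 0.3172·e^{−2.1874}
= 0.3172·0.112207 = 0.035590

Final: 0.035590


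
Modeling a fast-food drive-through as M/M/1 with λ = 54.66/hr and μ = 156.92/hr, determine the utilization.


ρ = λ/μ = 54.66/156.92 = 0.3483

Final: 0.3483


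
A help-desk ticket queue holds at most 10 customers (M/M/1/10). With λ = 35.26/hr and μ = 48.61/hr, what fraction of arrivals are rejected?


ρ = λ/μ = 35.26/48.61 = 0.7254
P_K = (1−ρ)ρ^K/(1−ρ^(K+1)) = (0.2746·0.040324)/(1 − 0.029250)
= 0.011074/0.970750 = 0.011408

Final: 0.011408


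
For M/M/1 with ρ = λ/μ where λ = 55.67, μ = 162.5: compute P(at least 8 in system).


ρ = 55.67/162.5 = 0.3426
P(N ≥ n) = ρ^n = 0.3426^8 = 0.0001897

Final: 0.0001897


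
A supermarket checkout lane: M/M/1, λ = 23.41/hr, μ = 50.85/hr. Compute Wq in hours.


ρ = 23.41/50.85 = 0.4604
Wq = ρ/(μ−λ) = 0.4604/(50.85 − 23.41) = 0.4604/27.44 = 0.01678 hr

Final: 0.01678 hr


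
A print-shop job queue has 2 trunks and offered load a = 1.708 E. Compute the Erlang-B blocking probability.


B(c,a) = (a^c/c!) / Σ_{k=0}^{c} a^k/k!
a^2/2! = 1.458632
Σ terms (k=0..2): 1.00000 + 1.70800 + 1.45863 = 4.166632
B = 1.458632/4.166632 = 0.350075

Final: 0.350075


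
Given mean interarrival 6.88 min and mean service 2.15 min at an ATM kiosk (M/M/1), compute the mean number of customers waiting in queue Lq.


λ = 60/6.88 = 8.7209 /hr
μ = 60/2.15 = 27.9070 /hr
ρ = λ/μ = 8.7209/27.9070 = 0.3125
Lq = ρ²/(1−ρ) = 0.09766/0.6875 = 0.1420

Final: 0.1420


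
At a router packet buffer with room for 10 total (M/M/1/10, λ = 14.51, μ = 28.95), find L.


ρ = 14.51/28.95 = 0.5012
L = ρ[1 − (K+1)ρ^K + Kρ^(K+1)] / [(1−ρ)(1−ρ^(K+1))]
Numerator: 0.5012·(1 − 11·0.001000 + 10·0.0005014) = 0.498206
Denominator: (0.4988)·(0.999499) = 0.498541
L = 0.498206/0.498541 = 0.9993

Final: 0.9993


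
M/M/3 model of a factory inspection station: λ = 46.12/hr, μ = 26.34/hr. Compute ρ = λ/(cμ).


ρ = λ/(cμ) = 46.12/(3·26.34) = 46.12/79.02 = 0.5836

Final: 0.5836


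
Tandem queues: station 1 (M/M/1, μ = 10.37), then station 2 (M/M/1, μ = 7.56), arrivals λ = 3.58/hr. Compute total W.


Each node sees arrival rate λ = 3.58/hr (tandem ⇒ throughput preserved).
W₁ = 1/(μ₁−λ) = 1/(10.37−3.58) = 0.14728 hr
W₂ = 1/(μ₂−λ) = 1/(7.56−3.58) = 0.25126 hr
W_total = W₁ + W₂ = 0.14728 + 0.25126 = 0.39853 hr

Final: 0.39853 hr


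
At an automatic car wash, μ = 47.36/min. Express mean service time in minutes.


Mean service time = 1/μ = 1/47.36 minute = 0.02111 minute
In minutes: 0.02111 × 1 = 0.02111 min

Final: 0.02111 min


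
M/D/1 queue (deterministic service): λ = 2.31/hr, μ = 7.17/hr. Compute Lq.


ρ = 2.31/7.17 = 0.3222
M/D/1: Lq = ρ²/(2(1−ρ)) = 0.1038/(2·0.6778) = 0.07657

Final: 0.07657


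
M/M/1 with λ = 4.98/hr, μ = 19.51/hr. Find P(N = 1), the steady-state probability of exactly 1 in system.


ρ = 4.98/19.51 = 0.2553
P_n = (1−ρ)·ρ^n = (1 − 0.2553)·0.2553^1 = 0.7447·0.255254 = 0.190099

Final: 0.190099


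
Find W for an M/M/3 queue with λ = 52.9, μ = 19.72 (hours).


a = 2.6826; ρ = 0.8942; P₀ = 0.026535
Lq = P₀·a^c·ρ/(c!(1−ρ)²) = 6.81791
Wq = Lq/λ = 6.81791/52.9 = 0.12888 hr
W = Wq + 1/μ = 0.12888 + 0.05071 = 0.17959 hr

Final: 0.17959 hr


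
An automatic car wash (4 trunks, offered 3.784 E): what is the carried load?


B(4,3.784) = 0.289422 (Erlang-B)
Carried load = a(1 − B) = 3.784·(1 − 0.289422) = 3.784·0.710578 = 2.6888 E

Final: 2.6888 Erlangs


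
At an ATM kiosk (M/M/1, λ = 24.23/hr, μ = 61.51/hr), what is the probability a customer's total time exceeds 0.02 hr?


W ~ Exponential(μ−λ) for M/M/1.
μ − λ = 61.51 − 24.23 = 37.2800
P(W > t) = e^{−(μ−λ)t} = e^{−0.7456} = 0.474450

Final: 0.474450


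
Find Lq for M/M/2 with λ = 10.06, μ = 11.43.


a = λ/μ = 0.8801; ρ = a/2 = 0.4401
P₀ = 0.388821
Lq = P₀·a^c·ρ / (c!·(1−ρ)²) = 0.388821·0.77465·0.4401/(2·0.31352)
= 0.21139

Final: 0.21139


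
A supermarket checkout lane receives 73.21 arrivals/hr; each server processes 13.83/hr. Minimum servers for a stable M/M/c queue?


Stability requires cμ > λ ⇔ c > λ/μ.
λ/μ = 73.21/13.83 = 5.2936
Minimum integer c = ⌊5.2936⌋ + 1 = 6
Check: 6·13.83 = 82.98 > 73.21, while 5·13.83 = 69.15 ≤ 73.21

Final: 6 servers


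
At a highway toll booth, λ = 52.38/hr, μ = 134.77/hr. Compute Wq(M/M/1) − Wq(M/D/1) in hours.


ρ = 52.38/134.77 = 0.3887
Wq(M/M/1) = ρ/(μ−λ) = 0.3887/82.39 = 0.004717 hr
Wq(M/D/1) = ρ/(2(μ−λ)) = 0.002359 hr
Savings = 0.004717 − 0.002359 = 0.002359 hr

Final: 0.002359 hr


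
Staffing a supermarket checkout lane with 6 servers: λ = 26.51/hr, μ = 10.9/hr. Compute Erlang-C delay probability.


a = λ/μ = 2.4321; ρ = a/6 = 0.4054
P₀ = 0.087429 (from M/M/c formula)
C(c,a) = [a^c/(c!(1−ρ))]·P₀ = [206.96618/(720·0.5946)]·0.087429
= 0.48340·0.087429 = 0.042263

Final: 0.042263


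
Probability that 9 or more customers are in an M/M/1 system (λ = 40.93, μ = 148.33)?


ρ = 40.93/148.33 = 0.2759
P(N ≥ n) = ρ^n = 0.2759^9 = 0.000009275

Final: 0.000009275


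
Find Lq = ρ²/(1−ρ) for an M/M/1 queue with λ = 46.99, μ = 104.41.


ρ = 46.99/104.41 = 0.4501
Lq = ρ²/(1−ρ) = 0.2025/0.5499 = 0.3683

Final: 0.3683


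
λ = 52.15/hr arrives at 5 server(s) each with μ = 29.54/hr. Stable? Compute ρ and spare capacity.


Total capacity cμ = 5·29.54 = 147.70/hr
ρ = λ/(cμ) = 52.15/147.70 = 0.3531
Stable ⇔ ρ < 1: YES
Spare capacity = cμ − λ = 147.70 − 52.15 = 95.55/hr

Final: ρ = 0.3531; stable; margin = 95.55/hr


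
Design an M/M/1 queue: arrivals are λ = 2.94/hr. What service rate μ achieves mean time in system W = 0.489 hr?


W = 1/(μ−λ) ⇒ μ − λ = 1/W = 1/0.489 = 2.0450
μ = λ + 1/W = 2.94 + 2.0450 = 4.9850 per hr

Final: 4.9850 /hr


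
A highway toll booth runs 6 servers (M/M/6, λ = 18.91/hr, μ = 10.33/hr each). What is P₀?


a = λ/μ = 18.91/10.33 = 1.8306; ρ = a/c = 0.3051
Σ_{k=0}^{5} a^k/k! (terms k=0..5) = 1.00000 + 1.83059 + 1.67553 + 1.02240 + 0.46790 + 0.17131 = 6.16773
Tail: a^6/(6!(1−ρ)) = 37.63113/(720·0.6949) = 0.07521
P₀ = 1/(6.16773 + 0.07521) = 1/6.24295 = 0.160181

Final: 0.160181


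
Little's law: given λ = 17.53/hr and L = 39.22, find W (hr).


W = L/λ = 39.22/17.53 = 2.2373 hr

Final: 2.2373 hr


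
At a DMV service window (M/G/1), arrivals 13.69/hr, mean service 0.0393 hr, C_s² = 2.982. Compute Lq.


ρ = λ·E[S] = 13.69·0.0393 = 0.5380
Lq = ρ²(1+C_s²)/(2(1−ρ)) = 0.2895·(1+2.982)/(2·0.4620)
= 0.2895·3.9820/0.9240 = 1.24749

Final: 1.24749


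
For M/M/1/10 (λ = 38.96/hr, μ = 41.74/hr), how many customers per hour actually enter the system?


ρ = 0.9334; P_K = (1−ρ)ρ^10/(1−ρ^11) = 0.062903
λ_eff = λ(1 − P_K) = 38.96·(1 − 0.062903) = 38.96·0.937097 = 36.5093 /hr

Final: 36.5093 /hr


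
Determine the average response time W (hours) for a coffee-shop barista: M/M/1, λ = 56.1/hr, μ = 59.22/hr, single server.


W = 1/(μ−λ) = 1/(59.22 − 56.1) = 1/3.12 = 0.3205 hr

Final: 0.3205 hr


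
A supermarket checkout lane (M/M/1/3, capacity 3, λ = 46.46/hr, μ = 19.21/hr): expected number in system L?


ρ = 46.46/19.21 = 2.4185
L = ρ[1 − (K+1)ρ^K + Kρ^(K+1)] / [(1−ρ)(1−ρ^(K+1))]
Numerator: 2.4185·(1 − 4·14.146712 + 3·34.214277) = 113.806396
Denominator: (-1.4185)·(-33.214277) = 47.115515
L = 113.806396/47.115515 = 2.4155

Final: 2.4155


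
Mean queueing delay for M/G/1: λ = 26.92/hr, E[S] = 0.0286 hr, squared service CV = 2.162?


ρ = λ·E[S] = 26.92·0.0286 = 0.7699
E[S²] = E[S]²(1+C_s²) = 0.0286²·(1+2.162) = 0.002586
Wq = λ·E[S²]/(2(1−ρ)) = 26.92·0.002586/(2·0.2301) = 0.15130 hr

Final: 0.15130 hr


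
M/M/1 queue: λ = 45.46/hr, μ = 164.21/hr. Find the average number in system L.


ρ = λ/μ = 45.46/164.21 = 0.2768
L = ρ/(1−ρ) = 0.2768/(1 − 0.2768) = 0.2768/0.7232 = 0.3828

Final: 0.3828


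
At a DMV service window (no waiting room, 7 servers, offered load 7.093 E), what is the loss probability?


B(c,a) = (a^c/c!) / Σ_{k=0}^{c} a^k/k!
a^7/7! = 179.216991
Σ terms (k=0..7): 1.00000 + 7.09300 + 25.15532 + 59.47557 + 105.46506 + 149.61273 + 176.86718 + 179.21699 = 703.885863
B = 179.216991/703.885863 = 0.254611

Final: 0.254611


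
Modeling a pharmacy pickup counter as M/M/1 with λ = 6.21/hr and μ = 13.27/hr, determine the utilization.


ρ = λ/μ = 6.21/13.27 = 0.4680

Final: 0.4680


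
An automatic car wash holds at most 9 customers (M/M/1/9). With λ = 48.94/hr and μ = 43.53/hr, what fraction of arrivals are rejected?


ρ = λ/μ = 48.94/43.53 = 1.1243
P_K = (1−ρ)ρ^K/(1−ρ^(K+1)) = (-0.1243·2.869972)/(1 − 3.226658)
= -0.356686/-2.226658 = 0.160189

Final: 0.160189


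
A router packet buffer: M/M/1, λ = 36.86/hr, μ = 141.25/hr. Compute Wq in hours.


ρ = 36.86/141.25 = 0.2610
Wq = ρ/(μ−λ) = 0.2610/(141.25 − 36.86) = 0.2610/104.39 = 0.002500 hr

Final: 0.002500 hr


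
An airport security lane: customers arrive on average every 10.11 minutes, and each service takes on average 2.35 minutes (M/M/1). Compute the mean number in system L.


λ = 60/10.11 = 5.9347 /hr
μ = 60/2.35 = 25.5319 /hr
ρ = λ/μ = 5.9347/25.5319 = 0.2324
L = ρ/(1−ρ) = 0.2324/0.7676 = 0.3028

Final: 0.3028


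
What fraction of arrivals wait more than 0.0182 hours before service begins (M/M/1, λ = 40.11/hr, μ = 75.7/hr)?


ρ = 40.11/75.7 = 0.5299
P(Wq > t) = ρ·e^{−(μ−λ)t} = 0.5299·e^{−0.6477}
= 0.5299·0.523228 = 0.277235

Final: 0.277235


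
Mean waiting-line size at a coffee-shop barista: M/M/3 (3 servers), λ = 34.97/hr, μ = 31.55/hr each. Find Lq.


a = λ/μ = 1.1084; ρ = a/3 = 0.3695
P₀ = 0.324400
Lq = P₀·a^c·ρ / (c!·(1−ρ)²) = 0.324400·1.36172·0.3695/(6·0.39757)
= 0.06842

Final: 0.06842


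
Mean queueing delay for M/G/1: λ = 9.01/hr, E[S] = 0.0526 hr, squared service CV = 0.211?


ρ = λ·E[S] = 9.01·0.0526 = 0.4739
E[S²] = E[S]²(1+C_s²) = 0.0526²·(1+0.211) = 0.003351
Wq = λ·E[S²]/(2(1−ρ)) = 9.01·0.003351/(2·0.5261) = 0.02869 hr

Final: 0.02869 hr


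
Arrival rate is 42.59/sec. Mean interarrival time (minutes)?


Mean interarrival time = 1/λ = 1/42.59 second = 0.02348 second
In minutes: 0.02348 × 0.0166667 = 0.0003913 min

Final: 0.0003913 min


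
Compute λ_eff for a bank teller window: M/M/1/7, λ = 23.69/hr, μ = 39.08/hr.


ρ = 0.6062; P_K = (1−ρ)ρ^7/(1−ρ^8) = 0.012066
λ_eff = λ(1 − P_K) = 23.69·(1 − 0.012066) = 23.69·0.987934 = 23.4042 /hr

Final: 23.4042 /hr


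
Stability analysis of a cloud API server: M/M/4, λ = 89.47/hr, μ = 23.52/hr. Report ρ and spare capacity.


Total capacity cμ = 4·23.52 = 94.08/hr
ρ = λ/(cμ) = 89.47/94.08 = 0.9510
Stable ⇔ ρ < 1: YES
Spare capacity = cμ − λ = 94.08 − 89.47 = 4.61/hr

Final: ρ = 0.9510; stable; margin = 4.61/hr


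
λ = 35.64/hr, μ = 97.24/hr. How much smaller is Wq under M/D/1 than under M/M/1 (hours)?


ρ = 35.64/97.24 = 0.3665
Wq(M/M/1) = ρ/(μ−λ) = 0.3665/61.60 = 0.005950 hr
Wq(M/D/1) = ρ/(2(μ−λ)) = 0.002975 hr
Savings = 0.005950 − 0.002975 = 0.002975 hr

Final: 0.002975 hr


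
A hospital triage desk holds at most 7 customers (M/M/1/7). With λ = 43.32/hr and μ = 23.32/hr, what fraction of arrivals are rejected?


ρ = λ/μ = 43.32/23.32 = 1.8576
P_K = (1−ρ)ρ^K/(1−ρ^(K+1)) = (-0.8576·76.334227)/(1 − 141.800974)
= -65.466747/-140.800974 = 0.464959

Final: 0.464959


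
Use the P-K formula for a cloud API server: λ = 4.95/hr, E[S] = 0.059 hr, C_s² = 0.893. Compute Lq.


ρ = λ·E[S] = 4.95·0.059 = 0.2920
Lq = ρ²(1+C_s²)/(2(1−ρ)) = 0.08529·(1+0.893)/(2·0.7080)
= 0.08529·1.8930/1.4159 = 0.11403

Final: 0.11403


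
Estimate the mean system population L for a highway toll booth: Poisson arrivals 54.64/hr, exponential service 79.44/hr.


ρ = λ/μ = 54.64/79.44 = 0.6878
L = ρ/(1−ρ) = 0.6878/(1 − 0.6878) = 0.6878/0.3122 = 2.2032

Final: 2.2032


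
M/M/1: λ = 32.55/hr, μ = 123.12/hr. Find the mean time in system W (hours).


W = 1/(μ−λ) = 1/(123.12 − 32.55) = 1/90.57 = 0.01104 hr

Final: 0.01104 hr


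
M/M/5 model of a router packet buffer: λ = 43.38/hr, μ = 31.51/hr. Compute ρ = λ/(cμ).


ρ = λ/(cμ) = 43.38/(5·31.51) = 43.38/157.55 = 0.2753

Final: 0.2753


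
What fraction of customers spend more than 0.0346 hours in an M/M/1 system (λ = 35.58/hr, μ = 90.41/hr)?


W ~ Exponential(μ−λ) for M/M/1.
μ − λ = 90.41 − 35.58 = 54.8300
P(W > t) = e^{−(μ−λ)t} = e^{−1.8971} = 0.150000

Final: 0.150000


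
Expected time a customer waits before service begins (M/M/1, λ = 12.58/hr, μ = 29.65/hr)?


ρ = 12.58/29.65 = 0.4243
Wq = ρ/(μ−λ) = 0.4243/(29.65 − 12.58) = 0.4243/17.07 = 0.02486 hr

Final: 0.02486 hr


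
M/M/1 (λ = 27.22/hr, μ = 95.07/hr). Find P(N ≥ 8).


ρ = 27.22/95.07 = 0.2863
P(N ≥ n) = ρ^n = 0.2863^8 = 0.00004516

Final: 0.00004516


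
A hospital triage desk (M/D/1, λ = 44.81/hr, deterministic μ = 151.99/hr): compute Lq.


ρ = 44.81/151.99 = 0.2948
M/D/1: Lq = ρ²/(2(1−ρ)) = 0.08692/(2·0.7052) = 0.06163

Final: 0.06163


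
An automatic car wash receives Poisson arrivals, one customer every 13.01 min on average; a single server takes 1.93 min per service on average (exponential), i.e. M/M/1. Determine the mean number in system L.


λ = 60/13.01 = 4.6118 /hr
μ = 60/1.93 = 31.0881 /hr
ρ = λ/μ = 4.6118/31.0881 = 0.1483
L = ρ/(1−ρ) = 0.1483/0.8517 = 0.1742

Final: 0.1742


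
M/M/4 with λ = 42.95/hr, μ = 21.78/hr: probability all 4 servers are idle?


a = λ/μ = 42.95/21.78 = 1.9720; ρ = a/c = 0.4930
Σ_{k=0}^{3} a^k/k! (terms k=0..3) = 1.00000 + 1.97199 + 1.94438 + 1.27810 = 6.19447
Tail: a^4/(4!(1−ρ)) = 15.12242/(24·0.5070) = 1.24280
P₀ = 1/(6.19447 + 1.24280) = 1/7.43727 = 0.134458

Final: 0.134458


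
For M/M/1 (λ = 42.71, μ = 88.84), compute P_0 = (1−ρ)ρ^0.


ρ = 42.71/88.84 = 0.4808
P_n = (1−ρ)·ρ^n = (1 − 0.4808)·0.4808^0 = 0.5192·1.000000 = 0.519248

Final: 0.519248


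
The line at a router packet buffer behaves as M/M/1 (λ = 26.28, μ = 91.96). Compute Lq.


ρ = 26.28/91.96 = 0.2858
Lq = ρ²/(1−ρ) = 0.08167/0.7142 = 0.1143

Final: 0.1143


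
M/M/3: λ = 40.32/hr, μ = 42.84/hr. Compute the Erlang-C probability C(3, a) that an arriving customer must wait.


a = λ/μ = 0.9412; ρ = a/3 = 0.3137
P₀ = 0.386615 (from M/M/c formula)
C(c,a) = [a^c/(c!(1−ρ))]·P₀ = [0.83371/(6·0.6863)]·0.386615
= 0.20247·0.386615 = 0.078278

Final: 0.078278


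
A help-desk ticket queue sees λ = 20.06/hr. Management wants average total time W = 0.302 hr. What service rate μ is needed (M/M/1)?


W = 1/(μ−λ) ⇒ μ − λ = 1/W = 1/0.302 = 3.3113
μ = λ + 1/W = 20.06 + 3.3113 = 23.3713 per hr

Final: 23.3713 /hr


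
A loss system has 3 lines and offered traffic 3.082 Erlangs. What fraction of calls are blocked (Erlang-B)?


B(c,a) = (a^c/c!) / Σ_{k=0}^{c} a^k/k!
a^3/3! = 4.879178
Σ terms (k=0..3): 1.00000 + 3.08200 + 4.74936 + 4.87918 = 13.710540
B = 4.879178/13.710540 = 0.355871

Final: 0.355871


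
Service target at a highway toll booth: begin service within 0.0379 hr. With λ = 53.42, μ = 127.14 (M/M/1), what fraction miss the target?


ρ = 53.42/127.14 = 0.4202
P(Wq > t) = ρ·e^{−(μ−λ)t} = 0.4202·e^{−2.7940}
= 0.4202·0.061177 = 0.025704

Final: 0.025704


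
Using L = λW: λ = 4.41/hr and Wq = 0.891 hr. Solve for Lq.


Lq = λWq = 4.41·0.891 = 3.9293

Final: 3.9293


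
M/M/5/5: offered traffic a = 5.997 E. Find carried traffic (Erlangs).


B(5,5.997) = 0.360191 (Erlang-B)
Carried load = a(1 − B) = 5.997·(1 − 0.360191) = 5.997·0.639809 = 3.8369 E

Final: 3.8369 Erlangs


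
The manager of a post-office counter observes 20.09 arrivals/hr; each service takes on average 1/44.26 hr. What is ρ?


ρ = λ/μ = 20.09/44.26 = 0.4539

Final: 0.4539


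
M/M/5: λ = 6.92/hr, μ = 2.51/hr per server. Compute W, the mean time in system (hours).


a = 2.7570; ρ = 0.5514; P₀ = 0.060916
Lq = P₀·a^c·ρ/(c!(1−ρ)²) = 0.22154
Wq = Lq/λ = 0.22154/6.92 = 0.03201 hr
W = Wq + 1/μ = 0.03201 + 0.39841 = 0.43042 hr

Final: 0.43042 hr


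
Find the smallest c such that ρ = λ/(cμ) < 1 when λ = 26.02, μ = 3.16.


Stability requires cμ > λ ⇔ c > λ/μ.
λ/μ = 26.02/3.16 = 8.2342
Minimum integer c = ⌊8.2342⌋ + 1 = 9
Check: 9·3.16 = 28.44 > 26.02, while 8·3.16 = 25.28 ≤ 26.02

Final: 9 servers


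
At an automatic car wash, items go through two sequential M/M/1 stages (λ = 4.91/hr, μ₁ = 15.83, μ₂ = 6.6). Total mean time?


Each node sees arrival rate λ = 4.91/hr (tandem ⇒ throughput preserved).
W₁ = 1/(μ₁−λ) = 1/(15.83−4.91) = 0.09158 hr
W₂ = 1/(μ₂−λ) = 1/(6.6−4.91) = 0.59172 hr
W_total = W₁ + W₂ = 0.09158 + 0.59172 = 0.68329 hr

Final: 0.68329 hr


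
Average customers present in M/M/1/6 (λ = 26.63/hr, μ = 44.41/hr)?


ρ = 26.63/44.41 = 0.5996
L = ρ[1 − (K+1)ρ^K + Kρ^(K+1)] / [(1−ρ)(1−ρ^(K+1))]
Numerator: 0.5996·(1 − 7·0.046488 + 6·0.027876) = 0.504801
Denominator: (0.4004)·(0.972124) = 0.389200
L = 0.504801/0.389200 = 1.2970

Final: 1.2970


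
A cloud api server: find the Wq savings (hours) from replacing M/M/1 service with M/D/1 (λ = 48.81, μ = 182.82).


ρ = 48.81/182.82 = 0.2670
Wq(M/M/1) = ρ/(μ−λ) = 0.2670/134.01 = 0.001992 hr
Wq(M/D/1) = ρ/(2(μ−λ)) = 0.0009961 hr
Savings = 0.001992 − 0.0009961 = 0.0009961 hr

Final: 0.0009961 hr


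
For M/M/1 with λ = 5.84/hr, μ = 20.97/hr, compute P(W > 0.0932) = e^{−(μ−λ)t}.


W ~ Exponential(μ−λ) for M/M/1.
μ − λ = 20.97 − 5.84 = 15.1300
P(W > t) = e^{−(μ−λ)t} = e^{−1.4101} = 0.244115

Final: 0.244115


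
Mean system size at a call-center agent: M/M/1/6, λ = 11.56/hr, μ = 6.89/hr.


ρ = 11.56/6.89 = 1.6778
L = ρ[1 − (K+1)ρ^K + Kρ^(K+1)] / [(1−ρ)(1−ρ^(K+1))]
Numerator: 1.6778·(1 − 7·22.306512 + 6·37.425730) = 116.453655
Denominator: (-0.6778)·(-36.425730) = 24.689138
L = 116.453655/24.689138 = 4.7168

Final: 4.7168


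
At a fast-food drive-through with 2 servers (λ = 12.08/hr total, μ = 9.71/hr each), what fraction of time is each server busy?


ρ = λ/(cμ) = 12.08/(2·9.71) = 12.08/19.42 = 0.6220

Final: 0.6220


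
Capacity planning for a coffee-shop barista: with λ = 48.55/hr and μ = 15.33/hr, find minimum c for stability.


Stability requires cμ > λ ⇔ c > λ/μ.
λ/μ = 48.55/15.33 = 3.1670
Minimum integer c = ⌊3.1670⌋ + 1 = 4
Check: 4·15.33 = 61.32 > 48.55, while 3·15.33 = 45.99 ≤ 48.55

Final: 4 servers


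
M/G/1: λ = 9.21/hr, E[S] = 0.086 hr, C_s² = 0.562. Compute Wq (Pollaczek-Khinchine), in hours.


ρ = λ·E[S] = 9.21·0.086 = 0.7921
E[S²] = E[S]²(1+C_s²) = 0.086²·(1+0.562) = 0.011553
Wq = λ·E[S²]/(2(1−ρ)) = 9.21·0.011553/(2·0.2079) = 0.25584 hr

Final: 0.25584 hr


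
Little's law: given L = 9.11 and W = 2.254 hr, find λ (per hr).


λ = L/W = 9.11/2.254 = 4.0417 /hr

Final: 4.0417 /hr


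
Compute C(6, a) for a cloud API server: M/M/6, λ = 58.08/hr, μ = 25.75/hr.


a = λ/μ = 2.2555; ρ = a/6 = 0.3759
P₀ = 0.104497 (from M/M/c formula)
C(c,a) = [a^c/(c!(1−ρ))]·P₀ = [131.67285/(720·0.6241)]·0.104497
= 0.29304·0.104497 = 0.030622

Final: 0.030622


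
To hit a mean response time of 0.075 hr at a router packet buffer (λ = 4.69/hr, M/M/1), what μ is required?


W = 1/(μ−λ) ⇒ μ − λ = 1/W = 1/0.075 = 13.3333
μ = λ + 1/W = 4.69 + 13.3333 = 18.0233 per hr

Final: 18.0233 /hr


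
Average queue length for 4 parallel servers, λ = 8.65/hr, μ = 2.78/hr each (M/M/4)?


a = λ/μ = 3.1115; ρ = a/4 = 0.7779
P₀ = 0.031690
Lq = P₀·a^c·ρ / (c!·(1−ρ)²) = 0.031690·93.73143·0.7779/(24·0.04934)
= 1.95131

Final: 1.95131


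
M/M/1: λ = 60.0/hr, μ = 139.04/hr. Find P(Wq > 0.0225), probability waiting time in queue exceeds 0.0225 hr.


ρ = 60.0/139.04 = 0.4315
P(Wq > t) = ρ·e^{−(μ−λ)t} = 0.4315·e^{−1.7784}
= 0.4315·0.168908 = 0.072889

Final: 0.072889


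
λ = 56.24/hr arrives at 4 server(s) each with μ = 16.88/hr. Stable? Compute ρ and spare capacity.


Total capacity cμ = 4·16.88 = 67.52/hr
ρ = λ/(cμ) = 56.24/67.52 = 0.8329
Stable ⇔ ρ < 1: YES
Spare capacity = cμ − λ = 67.52 − 56.24 = 11.28/hr

Final: ρ = 0.8329; stable; margin = 11.28/hr
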